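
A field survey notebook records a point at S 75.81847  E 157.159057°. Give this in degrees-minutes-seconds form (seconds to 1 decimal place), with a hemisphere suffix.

Lat: 0.818470° → 49.10820′; 0.10820 × 60 = 6.492″
Lon: 0.159057 × 60 = 9.54342′ → 9′, remainder × 60 = 32.605″

75°49′6.5″ S, 157°09′32.6″ E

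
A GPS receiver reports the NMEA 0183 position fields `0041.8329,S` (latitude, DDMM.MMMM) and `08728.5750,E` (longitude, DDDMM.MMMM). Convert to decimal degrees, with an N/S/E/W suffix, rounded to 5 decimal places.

0.69722° S, 87.47625° E

φ: split at 2 digits → 00° and 41.8329′; 0 + 41.8329/60 = 0.697215
Longitude: split at 3 digits → 087° and 28.575′; 87 + 28.575/60 = 87.476250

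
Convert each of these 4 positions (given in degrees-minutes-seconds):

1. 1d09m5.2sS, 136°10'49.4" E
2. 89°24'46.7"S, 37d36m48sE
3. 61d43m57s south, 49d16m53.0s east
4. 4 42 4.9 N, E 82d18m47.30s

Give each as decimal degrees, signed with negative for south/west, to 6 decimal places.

Point 1:
  Lat: 1° + 9/60 + 5.2/3600 = 1 + 0.150000 + 0.001444 = 1.1514444
  S → negative
  λ: 136 + 10/60 + 49.4/3600 = 136.1803889
  E ⇒ keep positive
Point 2:
  Lat: 89° + 24/60 + 46.7/3600 = 89 + 0.400000 + 0.012972 = 89.4129722
  S → negative
  Longitude: 36′ + 48″ = 36.80000′; 37 + 36.80000/60 = 37.6133333
  E → positive
Point 3:
  Latitude: 61° + 43/60 + 57/3600 = 61 + 0.716667 + 0.015833 = 61.7325000
  hemisphere S, so the sign is −
  λ: 49 + 16/60 + 53/3600 = 49.2813889
  E → positive
Point 4:
  Lat: 42′ + 4.9″ = 42.08167′; 4 + 42.08167/60 = 4.7013611
  N ⇒ keep positive
  λ: 82° + 18/60 + 47.3/3600 = 82 + 0.300000 + 0.013139 = 82.3131389
  E → positive

1. -1.151444, 136.180389
2. -89.412972, 37.613333
3. -61.732500, 49.281389
4. 4.701361, 82.313139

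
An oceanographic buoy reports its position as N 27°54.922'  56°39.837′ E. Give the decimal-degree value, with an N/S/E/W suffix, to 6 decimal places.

Latitude: 54.922′ = 0.915367°; total 27.9153667
Lon: 39.837′ = 0.663950°; total 56.6639500

27.915367° N, 56.663950° E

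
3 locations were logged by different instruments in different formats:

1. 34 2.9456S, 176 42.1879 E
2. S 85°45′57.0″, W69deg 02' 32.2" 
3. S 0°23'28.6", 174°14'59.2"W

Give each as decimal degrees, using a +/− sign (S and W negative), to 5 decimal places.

Point 1:
  φ: 34 + 2.9456/60 = 34.049093
  S → negative
  Lon: 42.1879′ = 0.703132°; total 176.703132
  E → positive
Point 2:
  Lat: 85° + 45/60 + 57/3600 = 85 + 0.750000 + 0.015833 = 85.765833
  S → negative
  Lon: 69° + 2/60 + 32.2/3600 = 69 + 0.033333 + 0.008944 = 69.042278
  W ⇒ negate
Point 3:
  Latitude: 0 + 23/60 + 28.6/3600 = 0.391278
  S → negative
  Longitude: 174 + 14/60 + 59.2/3600 = 174.249778
  hemisphere W, so the sign is −

1. -34.04909, 176.70313
2. -85.76583, -69.04228
3. -0.39128, -174.24978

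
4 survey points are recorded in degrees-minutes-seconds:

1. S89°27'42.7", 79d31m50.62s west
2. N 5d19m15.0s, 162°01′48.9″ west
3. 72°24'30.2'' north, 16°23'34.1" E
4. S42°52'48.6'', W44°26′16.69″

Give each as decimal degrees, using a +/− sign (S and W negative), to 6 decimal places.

Point 1:
  Latitude: 89 + 27/60 + 42.7/3600 = 89.4618611
  S → negative
  λ: 79° + 31/60 + 50.62/3600 = 79 + 0.516667 + 0.014061 = 79.5307278
  W → negative
Point 2:
  φ: 5° + 19/60 + 15/3600 = 5 + 0.316667 + 0.004167 = 5.3208333
  N ⇒ keep positive
  λ: 162° + 1/60 + 48.9/3600 = 162 + 0.016667 + 0.013583 = 162.0302500
  W ⇒ negate
Point 3:
  Latitude: 24′ + 30.2″ = 24.50333′; 72 + 24.50333/60 = 72.4083889
  N ⇒ keep positive
  Lon: 16° + 23/60 + 34.1/3600 = 16 + 0.383333 + 0.009472 = 16.3928056
  E ⇒ keep positive
Point 4:
  Latitude: 52′ + 48.6″ = 52.81000′; 42 + 52.81000/60 = 42.8801667
  S ⇒ negate
  Lon: 44° + 26/60 + 16.69/3600 = 44 + 0.433333 + 0.004636 = 44.4379694
  W ⇒ negate

1. -89.461861, -79.530728
2. 5.320833, -162.030250
3. 72.408389, 16.392806
4. -42.880167, -44.437969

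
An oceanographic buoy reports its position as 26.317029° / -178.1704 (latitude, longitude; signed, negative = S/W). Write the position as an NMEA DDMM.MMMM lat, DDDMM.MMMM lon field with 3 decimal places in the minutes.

2619.022,N / 17810.224,W

φ: 26° + 0.317029 × 60 = 26° 19.02174′
Longitude is negative → W; |value| = 178.170400
λ: minutes = (178.170400 − 178) × 60 = 10.22400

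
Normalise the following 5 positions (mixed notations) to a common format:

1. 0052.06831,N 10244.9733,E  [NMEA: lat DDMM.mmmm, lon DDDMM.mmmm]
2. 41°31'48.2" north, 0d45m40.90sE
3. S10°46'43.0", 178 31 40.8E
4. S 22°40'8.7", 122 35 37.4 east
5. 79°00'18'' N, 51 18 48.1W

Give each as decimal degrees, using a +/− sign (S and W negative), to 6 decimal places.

1. 0.867805, 102.749555
2. 41.530056, 0.761361
3. -10.778611, 178.528000
4. -22.669083, 122.593722
5. 79.005000, -51.313361

Point 1:
  φ: degrees = first 2 digits = 0, minutes = 52.06831; 0 + 52.06831/60 = 0.8678052
  N ⇒ keep positive
  λ: split at 3 digits → 102° and 44.9733′; 102 + 44.9733/60 = 102.7495550
  E → positive
Point 2:
  φ: 41° + 31/60 + 48.2/3600 = 41 + 0.516667 + 0.013389 = 41.5300556
  N ⇒ keep positive
  λ: 0° + 45/60 + 40.9/3600 = 0 + 0.750000 + 0.011361 = 0.7613611
  E ⇒ keep positive
Point 3:
  φ: 10° + 46/60 + 43/3600 = 10 + 0.766667 + 0.011944 = 10.7786111
  S ⇒ negate
  Lon: 178 + 31/60 + 40.8/3600 = 178.5280000
  E → positive
Point 4:
  Lat: 22° + 40/60 + 8.7/3600 = 22 + 0.666667 + 0.002417 = 22.6690833
  hemisphere S, so the sign is −
  Longitude: 35′ + 37.4″ = 35.62333′; 122 + 35.62333/60 = 122.5937222
  E → positive
Point 5:
  Latitude: 79° + 0/60 + 18/3600 = 79 + 0.000000 + 0.005000 = 79.0050000
  N → positive
  Lon: 18′ + 48.1″ = 18.80167′; 51 + 18.80167/60 = 51.3133611
  hemisphere W, so the sign is −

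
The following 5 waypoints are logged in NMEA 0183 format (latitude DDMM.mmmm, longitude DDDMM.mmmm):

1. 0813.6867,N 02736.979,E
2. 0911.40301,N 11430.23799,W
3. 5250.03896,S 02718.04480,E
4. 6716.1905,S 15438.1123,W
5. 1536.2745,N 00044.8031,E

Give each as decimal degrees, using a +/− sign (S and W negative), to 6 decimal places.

1. 8.228112, 27.616317
2. 9.190050, -114.503967
3. -52.833983, 27.300747
4. -67.269842, -154.635205
5. 15.604575, 0.746718

Point 1:
  Latitude: degrees = first 2 digits = 8, minutes = 13.6867; 8 + 13.6867/60 = 8.2281117
  N ⇒ keep positive
  λ: degrees = first 3 digits = 27, minutes = 36.979; 27 + 36.979/60 = 27.6163167
  E → positive
Point 2:
  Lat: degrees = first 2 digits = 9, minutes = 11.40301; 9 + 11.40301/60 = 9.1900502
  N → positive
  λ: degrees = first 3 digits = 114, minutes = 30.23799; 114 + 30.23799/60 = 114.5039665
  W → negative
Point 3:
  Latitude: split at 2 digits → 52° and 50.03896′; 52 + 50.03896/60 = 52.8339827
  S ⇒ negate
  λ: split at 3 digits → 027° and 18.0448′; 27 + 18.0448/60 = 27.3007467
  E ⇒ keep positive
Point 4:
  Lat: degrees = first 2 digits = 67, minutes = 16.1905; 67 + 16.1905/60 = 67.2698417
  S ⇒ negate
  Lon: split at 3 digits → 154° and 38.1123′; 154 + 38.1123/60 = 154.6352050
  W → negative
Point 5:
  Lat: degrees = first 2 digits = 15, minutes = 36.2745; 15 + 36.2745/60 = 15.6045750
  N ⇒ keep positive
  Longitude: split at 3 digits → 000° and 44.8031′; 0 + 44.8031/60 = 0.7467183
  E → positive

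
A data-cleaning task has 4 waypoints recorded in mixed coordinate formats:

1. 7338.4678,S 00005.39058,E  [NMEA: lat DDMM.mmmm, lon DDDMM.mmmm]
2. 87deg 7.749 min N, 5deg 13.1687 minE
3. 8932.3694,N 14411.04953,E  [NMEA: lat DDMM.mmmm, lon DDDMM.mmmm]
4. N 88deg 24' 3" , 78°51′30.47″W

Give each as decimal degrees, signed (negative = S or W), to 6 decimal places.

Point 1:
  Latitude: split at 2 digits → 73° and 38.4678′; 73 + 38.4678/60 = 73.6411300
  S → negative
  λ: degrees = first 3 digits = 0, minutes = 5.39058; 0 + 5.39058/60 = 0.0898430
  E ⇒ keep positive
Point 2:
  Latitude: 7.749′ = 0.129150°; total 87.1291500
  N ⇒ keep positive
  λ: 5 + 13.1687/60 = 5.2194783
  E ⇒ keep positive
Point 3:
  φ: split at 2 digits → 89° and 32.3694′; 89 + 32.3694/60 = 89.5394900
  N ⇒ keep positive
  Longitude: degrees = first 3 digits = 144, minutes = 11.04953; 144 + 11.04953/60 = 144.1841588
  E → positive
Point 4:
  Lat: 24′ + 3″ = 24.05000′; 88 + 24.05000/60 = 88.4008333
  N ⇒ keep positive
  Longitude: 78° + 51/60 + 30.47/3600 = 78 + 0.850000 + 0.008464 = 78.8584639
  W ⇒ negate

1. -73.641130, 0.089843
2. 87.129150, 5.219478
3. 89.539490, 144.184159
4. 88.400833, -78.858464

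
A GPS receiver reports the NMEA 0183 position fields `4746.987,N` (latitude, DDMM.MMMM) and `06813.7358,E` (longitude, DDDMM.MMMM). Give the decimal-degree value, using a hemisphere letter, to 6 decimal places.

φ: degrees = first 2 digits = 47, minutes = 46.987; 47 + 46.987/60 = 47.7831167
Lon: degrees = first 3 digits = 68, minutes = 13.7358; 68 + 13.7358/60 = 68.2289300

47.783117° N, 68.228930° E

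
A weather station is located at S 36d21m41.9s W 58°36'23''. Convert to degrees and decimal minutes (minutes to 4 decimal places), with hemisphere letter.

Lat: 21 + 41.9/60 = 21.698333′
Longitude: 36 + 23/60 = 36.383333′

36° 21.6983′ S, 58° 36.3833′ W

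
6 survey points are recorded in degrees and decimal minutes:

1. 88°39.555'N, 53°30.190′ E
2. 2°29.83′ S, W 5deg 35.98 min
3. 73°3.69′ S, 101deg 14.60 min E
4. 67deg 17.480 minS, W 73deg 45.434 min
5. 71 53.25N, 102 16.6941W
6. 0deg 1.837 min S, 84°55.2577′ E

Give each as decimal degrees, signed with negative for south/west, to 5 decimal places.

1. 88.65925, 53.50317
2. -2.49717, -5.59967
3. -73.06150, 101.24333
4. -67.29133, -73.75723
5. 71.88750, -102.27824
6. -0.03062, 84.92096

Point 1:
  Lat: 39.555′ = 0.659250°; total 88.659250
  N → positive
  Longitude: 53 + 30.19/60 = 53.503167
  E ⇒ keep positive
Point 2:
  Latitude: 2 + 29.83/60 = 2.497167
  hemisphere S, so the sign is −
  λ: 35.98′ = 0.599667°; total 5.599667
  W → negative
Point 3:
  φ: 3.69′ = 0.061500°; total 73.061500
  S ⇒ negate
  Longitude: 14.6′ = 0.243333°; total 101.243333
  E → positive
Point 4:
  Lat: 17.48′ = 0.291333°; total 67.291333
  S ⇒ negate
  λ: 45.434′ = 0.757233°; total 73.757233
  W → negative
Point 5:
  Latitude: 71 + 53.25/60 = 71.887500
  N ⇒ keep positive
  Lon: 16.6941′ = 0.278235°; total 102.278235
  W ⇒ negate
Point 6:
  φ: 1.837′ = 0.030617°; total 0.030617
  hemisphere S, so the sign is −
  Lon: 84 + 55.2577/60 = 84.920962
  E → positive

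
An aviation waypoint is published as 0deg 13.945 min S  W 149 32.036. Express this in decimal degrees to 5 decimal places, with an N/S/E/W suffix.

0.23242° S, 149.53393° W

Latitude: 0 + 13.945/60 = 0.232417
Longitude: 149 + 32.036/60 = 149.533933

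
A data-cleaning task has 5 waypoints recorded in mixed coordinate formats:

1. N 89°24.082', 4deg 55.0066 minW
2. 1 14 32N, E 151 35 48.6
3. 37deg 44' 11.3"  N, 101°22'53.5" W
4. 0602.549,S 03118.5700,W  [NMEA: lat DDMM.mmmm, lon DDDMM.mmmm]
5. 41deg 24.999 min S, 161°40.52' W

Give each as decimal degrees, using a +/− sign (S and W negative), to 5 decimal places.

1. 89.40137, -4.91678
2. 1.24222, 151.59683
3. 37.73647, -101.38153
4. -6.04248, -31.30950
5. -41.41665, -161.67533

Point 1:
  Lat: 89 + 24.082/60 = 89.401367
  N → positive
  Lon: 55.0066′ = 0.916777°; total 4.916777
  W ⇒ negate
Point 2:
  Latitude: 1 + 14/60 + 32/3600 = 1.242222
  N → positive
  Lon: 151 + 35/60 + 48.6/3600 = 151.596833
  E → positive
Point 3:
  Lat: 44′ + 11.3″ = 44.18833′; 37 + 44.18833/60 = 37.736472
  N → positive
  λ: 22′ + 53.5″ = 22.89167′; 101 + 22.89167/60 = 101.381528
  W ⇒ negate
Point 4:
  Latitude: split at 2 digits → 06° and 2.549′; 6 + 2.549/60 = 6.042483
  hemisphere S, so the sign is −
  Lon: split at 3 digits → 031° and 18.57′; 31 + 18.57/60 = 31.309500
  W ⇒ negate
Point 5:
  Latitude: 24.999′ = 0.416650°; total 41.416650
  hemisphere S, so the sign is −
  Longitude: 161 + 40.52/60 = 161.675333
  W ⇒ negate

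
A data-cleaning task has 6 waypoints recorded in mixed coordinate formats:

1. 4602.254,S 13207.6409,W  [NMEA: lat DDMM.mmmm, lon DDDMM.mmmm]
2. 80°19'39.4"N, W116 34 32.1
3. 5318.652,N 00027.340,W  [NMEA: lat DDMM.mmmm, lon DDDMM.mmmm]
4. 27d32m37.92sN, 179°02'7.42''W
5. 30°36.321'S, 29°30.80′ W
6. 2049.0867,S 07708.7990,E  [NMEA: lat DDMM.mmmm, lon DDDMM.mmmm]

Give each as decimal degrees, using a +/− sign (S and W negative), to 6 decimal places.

1. -46.037567, -132.127348
2. 80.327611, -116.575583
3. 53.310867, -0.455667
4. 27.543867, -179.035394
5. -30.605350, -29.513333
6. -20.818112, 77.146650

Point 1:
  φ: degrees = first 2 digits = 46, minutes = 2.254; 46 + 2.254/60 = 46.0375667
  S ⇒ negate
  λ: split at 3 digits → 132° and 7.6409′; 132 + 7.6409/60 = 132.1273483
  W ⇒ negate
Point 2:
  φ: 80 + 19/60 + 39.4/3600 = 80.3276111
  N → positive
  Lon: 116 + 34/60 + 32.1/3600 = 116.5755833
  hemisphere W, so the sign is −
Point 3:
  φ: degrees = first 2 digits = 53, minutes = 18.652; 53 + 18.652/60 = 53.3108667
  N ⇒ keep positive
  Longitude: degrees = first 3 digits = 0, minutes = 27.34; 0 + 27.34/60 = 0.4556667
  hemisphere W, so the sign is −
Point 4:
  φ: 27 + 32/60 + 37.92/3600 = 27.5438667
  N → positive
  λ: 179 + 2/60 + 7.42/3600 = 179.0353944
  hemisphere W, so the sign is −
Point 5:
  Latitude: 36.321′ = 0.605350°; total 30.6053500
  S ⇒ negate
  λ: 30.8′ = 0.513333°; total 29.5133333
  W → negative
Point 6:
  Lat: degrees = first 2 digits = 20, minutes = 49.0867; 20 + 49.0867/60 = 20.8181117
  S → negative
  λ: degrees = first 3 digits = 77, minutes = 8.799; 77 + 8.799/60 = 77.1466500
  E → positive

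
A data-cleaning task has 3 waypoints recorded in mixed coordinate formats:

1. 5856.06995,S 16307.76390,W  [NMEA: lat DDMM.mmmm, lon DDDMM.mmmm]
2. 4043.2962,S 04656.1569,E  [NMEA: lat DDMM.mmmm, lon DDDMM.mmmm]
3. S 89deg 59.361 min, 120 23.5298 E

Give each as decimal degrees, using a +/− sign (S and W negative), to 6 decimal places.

1. -58.934499, -163.129398
2. -40.721603, 46.935948
3. -89.989350, 120.392163

Point 1:
  Lat: degrees = first 2 digits = 58, minutes = 56.06995; 58 + 56.06995/60 = 58.9344992
  S ⇒ negate
  λ: split at 3 digits → 163° and 7.7639′; 163 + 7.7639/60 = 163.1293983
  hemisphere W, so the sign is −
Point 2:
  φ: degrees = first 2 digits = 40, minutes = 43.2962; 40 + 43.2962/60 = 40.7216033
  hemisphere S, so the sign is −
  Lon: degrees = first 3 digits = 46, minutes = 56.1569; 46 + 56.1569/60 = 46.9359483
  E → positive
Point 3:
  φ: 89 + 59.361/60 = 89.9893500
  S ⇒ negate
  Lon: 120 + 23.5298/60 = 120.3921633
  E ⇒ keep positive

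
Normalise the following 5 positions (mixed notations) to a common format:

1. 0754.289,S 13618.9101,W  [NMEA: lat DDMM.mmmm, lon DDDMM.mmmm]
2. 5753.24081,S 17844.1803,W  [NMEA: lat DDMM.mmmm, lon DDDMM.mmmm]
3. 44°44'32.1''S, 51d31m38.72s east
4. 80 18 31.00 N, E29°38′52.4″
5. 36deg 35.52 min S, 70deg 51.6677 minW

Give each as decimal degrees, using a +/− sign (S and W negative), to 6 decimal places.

1. -7.904817, -136.315168
2. -57.887347, -178.736338
3. -44.742250, 51.527422
4. 80.308611, 29.647889
5. -36.592000, -70.861128

Point 1:
  Latitude: degrees = first 2 digits = 7, minutes = 54.289; 7 + 54.289/60 = 7.9048167
  hemisphere S, so the sign is −
  Lon: split at 3 digits → 136° and 18.9101′; 136 + 18.9101/60 = 136.3151683
  W → negative
Point 2:
  φ: degrees = first 2 digits = 57, minutes = 53.24081; 57 + 53.24081/60 = 57.8873468
  S ⇒ negate
  λ: split at 3 digits → 178° and 44.1803′; 178 + 44.1803/60 = 178.7363383
  W → negative
Point 3:
  Lat: 44° + 44/60 + 32.1/3600 = 44 + 0.733333 + 0.008917 = 44.7422500
  S ⇒ negate
  Longitude: 51° + 31/60 + 38.72/3600 = 51 + 0.516667 + 0.010756 = 51.5274222
  E → positive
Point 4:
  Latitude: 80° + 18/60 + 31/3600 = 80 + 0.300000 + 0.008611 = 80.3086111
  N ⇒ keep positive
  Longitude: 29 + 38/60 + 52.4/3600 = 29.6478889
  E → positive
Point 5:
  Lat: 35.52′ = 0.592000°; total 36.5920000
  S → negative
  λ: 51.6677′ = 0.861128°; total 70.8611283
  W ⇒ negate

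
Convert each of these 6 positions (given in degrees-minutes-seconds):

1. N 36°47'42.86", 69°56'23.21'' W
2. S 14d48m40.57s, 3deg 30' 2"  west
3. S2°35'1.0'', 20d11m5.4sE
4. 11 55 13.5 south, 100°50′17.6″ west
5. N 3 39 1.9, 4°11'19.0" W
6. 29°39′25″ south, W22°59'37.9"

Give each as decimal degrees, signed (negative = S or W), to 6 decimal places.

Point 1:
  Latitude: 36 + 47/60 + 42.86/3600 = 36.7952389
  N → positive
  Lon: 69° + 56/60 + 23.21/3600 = 69 + 0.933333 + 0.006447 = 69.9397806
  W → negative
Point 2:
  Latitude: 48′ + 40.57″ = 48.67617′; 14 + 48.67617/60 = 14.8112694
  S → negative
  Lon: 3° + 30/60 + 2/3600 = 3 + 0.500000 + 0.000556 = 3.5005556
  hemisphere W, so the sign is −
Point 3:
  φ: 35′ + 1″ = 35.01667′; 2 + 35.01667/60 = 2.5836111
  hemisphere S, so the sign is −
  Lon: 20° + 11/60 + 5.4/3600 = 20 + 0.183333 + 0.001500 = 20.1848333
  E ⇒ keep positive
Point 4:
  φ: 11° + 55/60 + 13.5/3600 = 11 + 0.916667 + 0.003750 = 11.9204167
  hemisphere S, so the sign is −
  Longitude: 100° + 50/60 + 17.6/3600 = 100 + 0.833333 + 0.004889 = 100.8382222
  W → negative
Point 5:
  Latitude: 39′ + 1.9″ = 39.03167′; 3 + 39.03167/60 = 3.6505278
  N → positive
  Longitude: 11′ + 19″ = 11.31667′; 4 + 11.31667/60 = 4.1886111
  hemisphere W, so the sign is −
Point 6:
  Lat: 39′ + 25″ = 39.41667′; 29 + 39.41667/60 = 29.6569444
  S ⇒ negate
  λ: 22° + 59/60 + 37.9/3600 = 22 + 0.983333 + 0.010528 = 22.9938611
  W ⇒ negate

1. 36.795239, -69.939781
2. -14.811269, -3.500556
3. -2.583611, 20.184833
4. -11.920417, -100.838222
5. 3.650528, -4.188611
6. -29.656944, -22.993861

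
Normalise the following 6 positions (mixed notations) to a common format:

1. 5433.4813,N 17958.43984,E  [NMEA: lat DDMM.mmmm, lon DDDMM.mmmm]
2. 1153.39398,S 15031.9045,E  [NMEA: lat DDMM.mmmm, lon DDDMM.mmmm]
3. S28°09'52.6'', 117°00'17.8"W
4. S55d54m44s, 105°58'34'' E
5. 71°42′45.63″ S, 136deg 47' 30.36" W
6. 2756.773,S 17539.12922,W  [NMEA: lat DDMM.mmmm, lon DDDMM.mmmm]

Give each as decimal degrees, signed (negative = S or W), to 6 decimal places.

1. 54.558022, 179.973997
2. -11.889900, 150.531742
3. -28.164611, -117.004944
4. -55.912222, 105.976111
5. -71.712675, -136.791767
6. -27.946217, -175.652154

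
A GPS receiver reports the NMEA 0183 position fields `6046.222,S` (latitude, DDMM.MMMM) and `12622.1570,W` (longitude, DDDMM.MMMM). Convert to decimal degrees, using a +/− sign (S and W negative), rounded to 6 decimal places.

-60.770367, -126.369283

Lat: degrees = first 2 digits = 60, minutes = 46.222; 60 + 46.222/60 = 60.7703667
S ⇒ negate
Longitude: split at 3 digits → 126° and 22.157′; 126 + 22.157/60 = 126.3692833
W → negative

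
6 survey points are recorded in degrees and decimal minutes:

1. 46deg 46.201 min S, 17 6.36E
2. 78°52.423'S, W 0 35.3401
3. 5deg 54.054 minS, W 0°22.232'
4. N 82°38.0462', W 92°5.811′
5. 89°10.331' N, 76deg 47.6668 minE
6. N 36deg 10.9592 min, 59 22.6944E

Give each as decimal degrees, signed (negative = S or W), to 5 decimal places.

1. -46.77002, 17.10600
2. -78.87372, -0.58900
3. -5.90090, -0.37053
4. 82.63410, -92.09685
5. 89.17218, 76.79445
6. 36.18265, 59.37824

Point 1:
  Lat: 46.201′ = 0.770017°; total 46.770017
  hemisphere S, so the sign is −
  Lon: 17 + 6.36/60 = 17.106000
  E → positive
Point 2:
  Latitude: 78 + 52.423/60 = 78.873717
  S ⇒ negate
  Longitude: 0 + 35.3401/60 = 0.589002
  W → negative
Point 3:
  Lat: 54.054′ = 0.900900°; total 5.900900
  S ⇒ negate
  λ: 0 + 22.232/60 = 0.370533
  W → negative
Point 4:
  Latitude: 38.0462′ = 0.634103°; total 82.634103
  N ⇒ keep positive
  λ: 92 + 5.811/60 = 92.096850
  W ⇒ negate
Point 5:
  Lat: 10.331′ = 0.172183°; total 89.172183
  N ⇒ keep positive
  Longitude: 76 + 47.6668/60 = 76.794447
  E ⇒ keep positive
Point 6:
  Lat: 10.9592′ = 0.182653°; total 36.182653
  N → positive
  λ: 59 + 22.6944/60 = 59.378240
  E → positive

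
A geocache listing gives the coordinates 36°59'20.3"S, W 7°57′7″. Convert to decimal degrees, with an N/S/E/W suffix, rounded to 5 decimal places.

Latitude: 36 + 59/60 + 20.3/3600 = 36.988972
Longitude: 7° + 57/60 + 7/3600 = 7 + 0.950000 + 0.001944 = 7.951944

36.98897° S, 7.95194° W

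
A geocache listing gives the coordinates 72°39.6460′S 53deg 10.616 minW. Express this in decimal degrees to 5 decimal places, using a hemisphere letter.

72.66077° S, 53.17693° W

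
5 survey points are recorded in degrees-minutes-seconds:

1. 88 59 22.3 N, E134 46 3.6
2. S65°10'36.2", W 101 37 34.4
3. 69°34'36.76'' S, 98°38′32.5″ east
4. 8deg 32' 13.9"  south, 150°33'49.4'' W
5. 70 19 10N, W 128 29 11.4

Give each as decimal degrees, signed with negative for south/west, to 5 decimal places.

1. 88.98953, 134.76767
2. -65.17672, -101.62622
3. -69.57688, 98.64236
4. -8.53719, -150.56372
5. 70.31944, -128.48650

Point 1:
  Lat: 88° + 59/60 + 22.3/3600 = 88 + 0.983333 + 0.006194 = 88.989528
  N → positive
  Longitude: 46′ + 3.6″ = 46.06000′; 134 + 46.06000/60 = 134.767667
  E ⇒ keep positive
Point 2:
  Latitude: 65° + 10/60 + 36.2/3600 = 65 + 0.166667 + 0.010056 = 65.176722
  hemisphere S, so the sign is −
  λ: 101 + 37/60 + 34.4/3600 = 101.626222
  W ⇒ negate
Point 3:
  Latitude: 69 + 34/60 + 36.76/3600 = 69.576878
  hemisphere S, so the sign is −
  λ: 98° + 38/60 + 32.5/3600 = 98 + 0.633333 + 0.009028 = 98.642361
  E ⇒ keep positive
Point 4:
  Lat: 32′ + 13.9″ = 32.23167′; 8 + 32.23167/60 = 8.537194
  S ⇒ negate
  Lon: 150° + 33/60 + 49.4/3600 = 150 + 0.550000 + 0.013722 = 150.563722
  hemisphere W, so the sign is −
Point 5:
  Lat: 70 + 19/60 + 10/3600 = 70.319444
  N ⇒ keep positive
  Lon: 29′ + 11.4″ = 29.19000′; 128 + 29.19000/60 = 128.486500
  W → negative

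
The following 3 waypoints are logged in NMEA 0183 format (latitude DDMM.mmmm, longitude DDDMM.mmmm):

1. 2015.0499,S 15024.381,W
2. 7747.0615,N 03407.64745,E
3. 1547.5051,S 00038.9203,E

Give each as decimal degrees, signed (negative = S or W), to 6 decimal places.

Point 1:
  φ: degrees = first 2 digits = 20, minutes = 15.0499; 20 + 15.0499/60 = 20.2508317
  S ⇒ negate
  λ: degrees = first 3 digits = 150, minutes = 24.381; 150 + 24.381/60 = 150.4063500
  hemisphere W, so the sign is −
Point 2:
  φ: degrees = first 2 digits = 77, minutes = 47.0615; 77 + 47.0615/60 = 77.7843583
  N → positive
  λ: split at 3 digits → 034° and 7.64745′; 34 + 7.64745/60 = 34.1274575
  E → positive
Point 3:
  Latitude: split at 2 digits → 15° and 47.5051′; 15 + 47.5051/60 = 15.7917517
  S → negative
  λ: degrees = first 3 digits = 0, minutes = 38.9203; 0 + 38.9203/60 = 0.6486717
  E → positive

1. -20.250832, -150.406350
2. 77.784358, 34.127458
3. -15.791752, 0.648672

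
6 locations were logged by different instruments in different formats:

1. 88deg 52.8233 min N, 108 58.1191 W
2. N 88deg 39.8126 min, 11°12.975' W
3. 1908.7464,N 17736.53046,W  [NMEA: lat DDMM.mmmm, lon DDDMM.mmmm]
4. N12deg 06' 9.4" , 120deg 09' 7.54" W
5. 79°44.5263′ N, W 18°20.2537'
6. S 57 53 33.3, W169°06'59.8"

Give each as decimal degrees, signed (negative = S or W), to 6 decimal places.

Point 1:
  φ: 88 + 52.8233/60 = 88.8803883
  N → positive
  Lon: 58.1191′ = 0.968652°; total 108.9686517
  W → negative
Point 2:
  φ: 39.8126′ = 0.663543°; total 88.6635433
  N ⇒ keep positive
  λ: 11 + 12.975/60 = 11.2162500
  W → negative
Point 3:
  φ: degrees = first 2 digits = 19, minutes = 8.7464; 19 + 8.7464/60 = 19.1457733
  N ⇒ keep positive
  Longitude: split at 3 digits → 177° and 36.53046′; 177 + 36.53046/60 = 177.6088410
  hemisphere W, so the sign is −
Point 4:
  Latitude: 12 + 6/60 + 9.4/3600 = 12.1026111
  N ⇒ keep positive
  λ: 9′ + 7.54″ = 9.12567′; 120 + 9.12567/60 = 120.1520944
  W → negative
Point 5:
  Latitude: 44.5263′ = 0.742105°; total 79.7421050
  N ⇒ keep positive
  λ: 18 + 20.2537/60 = 18.3375617
  W → negative
Point 6:
  Latitude: 57° + 53/60 + 33.3/3600 = 57 + 0.883333 + 0.009250 = 57.8925833
  S → negative
  Longitude: 169° + 6/60 + 59.8/3600 = 169 + 0.100000 + 0.016611 = 169.1166111
  W ⇒ negate

1. 88.880388, -108.968652
2. 88.663543, -11.216250
3. 19.145773, -177.608841
4. 12.102611, -120.152094
5. 79.742105, -18.337562
6. -57.892583, -169.116611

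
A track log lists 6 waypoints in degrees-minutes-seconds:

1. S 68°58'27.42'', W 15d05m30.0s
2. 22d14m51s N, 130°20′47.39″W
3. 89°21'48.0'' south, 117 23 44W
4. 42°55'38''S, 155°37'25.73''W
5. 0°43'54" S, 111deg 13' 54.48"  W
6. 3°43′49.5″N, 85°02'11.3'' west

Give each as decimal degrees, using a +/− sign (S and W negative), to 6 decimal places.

Point 1:
  Lat: 68 + 58/60 + 27.42/3600 = 68.9742833
  hemisphere S, so the sign is −
  λ: 15° + 5/60 + 30/3600 = 15 + 0.083333 + 0.008333 = 15.0916667
  W ⇒ negate
Point 2:
  Latitude: 14′ + 51″ = 14.85000′; 22 + 14.85000/60 = 22.2475000
  N ⇒ keep positive
  Lon: 130 + 20/60 + 47.39/3600 = 130.3464972
  hemisphere W, so the sign is −
Point 3:
  Lat: 89 + 21/60 + 48/3600 = 89.3633333
  S → negative
  Lon: 117° + 23/60 + 44/3600 = 117 + 0.383333 + 0.012222 = 117.3955556
  hemisphere W, so the sign is −
Point 4:
  Lat: 42° + 55/60 + 38/3600 = 42 + 0.916667 + 0.010556 = 42.9272222
  hemisphere S, so the sign is −
  Lon: 37′ + 25.73″ = 37.42883′; 155 + 37.42883/60 = 155.6238139
  W → negative
Point 5:
  φ: 0° + 43/60 + 54/3600 = 0 + 0.716667 + 0.015000 = 0.7316667
  S ⇒ negate
  Longitude: 111 + 13/60 + 54.48/3600 = 111.2318000
  W → negative
Point 6:
  Latitude: 3° + 43/60 + 49.5/3600 = 3 + 0.716667 + 0.013750 = 3.7304167
  N → positive
  λ: 85° + 2/60 + 11.3/3600 = 85 + 0.033333 + 0.003139 = 85.0364722
  W → negative

1. -68.974283, -15.091667
2. 22.247500, -130.346497
3. -89.363333, -117.395556
4. -42.927222, -155.623814
5. -0.731667, -111.231800
6. 3.730417, -85.036472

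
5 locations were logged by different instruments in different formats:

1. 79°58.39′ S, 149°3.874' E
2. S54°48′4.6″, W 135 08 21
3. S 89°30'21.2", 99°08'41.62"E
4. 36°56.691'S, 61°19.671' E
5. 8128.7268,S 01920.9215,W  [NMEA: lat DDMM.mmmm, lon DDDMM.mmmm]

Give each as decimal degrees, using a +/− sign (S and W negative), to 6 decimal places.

Point 1:
  φ: 58.39′ = 0.973167°; total 79.9731667
  S ⇒ negate
  λ: 3.874′ = 0.064567°; total 149.0645667
  E → positive
Point 2:
  Lat: 54° + 48/60 + 4.6/3600 = 54 + 0.800000 + 0.001278 = 54.8012778
  S ⇒ negate
  λ: 135 + 8/60 + 21/3600 = 135.1391667
  W ⇒ negate
Point 3:
  φ: 89° + 30/60 + 21.2/3600 = 89 + 0.500000 + 0.005889 = 89.5058889
  hemisphere S, so the sign is −
  λ: 8′ + 41.62″ = 8.69367′; 99 + 8.69367/60 = 99.1448944
  E ⇒ keep positive
Point 4:
  φ: 56.691′ = 0.944850°; total 36.9448500
  S ⇒ negate
  Lon: 19.671′ = 0.327850°; total 61.3278500
  E ⇒ keep positive
Point 5:
  Lat: degrees = first 2 digits = 81, minutes = 28.7268; 81 + 28.7268/60 = 81.4787800
  hemisphere S, so the sign is −
  Lon: split at 3 digits → 019° and 20.9215′; 19 + 20.9215/60 = 19.3486917
  W ⇒ negate

1. -79.973167, 149.064567
2. -54.801278, -135.139167
3. -89.505889, 99.144894
4. -36.944850, 61.327850
5. -81.478780, -19.348692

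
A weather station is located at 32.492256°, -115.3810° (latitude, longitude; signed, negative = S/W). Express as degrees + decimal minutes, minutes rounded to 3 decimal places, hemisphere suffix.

32° 29.535′ N, 115° 22.860′ W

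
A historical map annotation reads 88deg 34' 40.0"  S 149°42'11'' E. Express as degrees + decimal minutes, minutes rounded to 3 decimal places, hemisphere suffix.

Latitude: seconds/60 = 0.66667; minutes = 34 + 0.66667 = 34.66667
Longitude: seconds/60 = 0.18333; minutes = 42 + 0.18333 = 42.18333

88° 34.667′ S, 149° 42.183′ E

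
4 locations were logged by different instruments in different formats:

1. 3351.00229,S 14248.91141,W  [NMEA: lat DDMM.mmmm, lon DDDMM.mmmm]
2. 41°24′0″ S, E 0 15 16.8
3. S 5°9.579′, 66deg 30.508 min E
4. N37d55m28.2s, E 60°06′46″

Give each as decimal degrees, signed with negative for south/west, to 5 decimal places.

Point 1:
  Lat: split at 2 digits → 33° and 51.00229′; 33 + 51.00229/60 = 33.850038
  hemisphere S, so the sign is −
  Longitude: degrees = first 3 digits = 142, minutes = 48.91141; 142 + 48.91141/60 = 142.815190
  W ⇒ negate
Point 2:
  Lat: 41° + 24/60 + 0/3600 = 41 + 0.400000 + 0.000000 = 41.400000
  hemisphere S, so the sign is −
  Lon: 0 + 15/60 + 16.8/3600 = 0.254667
  E ⇒ keep positive
Point 3:
  φ: 9.579′ = 0.159650°; total 5.159650
  S → negative
  λ: 30.508′ = 0.508467°; total 66.508467
  E ⇒ keep positive
Point 4:
  φ: 37 + 55/60 + 28.2/3600 = 37.924500
  N → positive
  λ: 60 + 6/60 + 46/3600 = 60.112778
  E → positive

1. -33.85004, -142.81519
2. -41.40000, 0.25467
3. -5.15965, 66.50847
4. 37.92450, 60.11278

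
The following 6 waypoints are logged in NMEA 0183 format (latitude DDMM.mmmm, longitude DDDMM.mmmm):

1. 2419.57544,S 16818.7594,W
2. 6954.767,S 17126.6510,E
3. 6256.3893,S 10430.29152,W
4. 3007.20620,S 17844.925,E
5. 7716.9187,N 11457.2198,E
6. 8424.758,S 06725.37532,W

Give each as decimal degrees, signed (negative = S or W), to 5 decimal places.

1. -24.32626, -168.31266
2. -69.91278, 171.44418
3. -62.93982, -104.50486
4. -30.12010, 178.74875
5. 77.28198, 114.95366
6. -84.41263, -67.42292

Point 1:
  Lat: degrees = first 2 digits = 24, minutes = 19.57544; 24 + 19.57544/60 = 24.326257
  hemisphere S, so the sign is −
  λ: degrees = first 3 digits = 168, minutes = 18.7594; 168 + 18.7594/60 = 168.312657
  W → negative
Point 2:
  Lat: degrees = first 2 digits = 69, minutes = 54.767; 69 + 54.767/60 = 69.912783
  S ⇒ negate
  Longitude: split at 3 digits → 171° and 26.651′; 171 + 26.651/60 = 171.444183
  E → positive
Point 3:
  Lat: split at 2 digits → 62° and 56.3893′; 62 + 56.3893/60 = 62.939822
  hemisphere S, so the sign is −
  Longitude: degrees = first 3 digits = 104, minutes = 30.29152; 104 + 30.29152/60 = 104.504859
  hemisphere W, so the sign is −
Point 4:
  Lat: split at 2 digits → 30° and 7.2062′; 30 + 7.2062/60 = 30.120103
  hemisphere S, so the sign is −
  Lon: degrees = first 3 digits = 178, minutes = 44.925; 178 + 44.925/60 = 178.748750
  E → positive
Point 5:
  Latitude: split at 2 digits → 77° and 16.9187′; 77 + 16.9187/60 = 77.281978
  N ⇒ keep positive
  λ: degrees = first 3 digits = 114, minutes = 57.2198; 114 + 57.2198/60 = 114.953663
  E → positive
Point 6:
  Latitude: degrees = first 2 digits = 84, minutes = 24.758; 84 + 24.758/60 = 84.412633
  hemisphere S, so the sign is −
  Longitude: degrees = first 3 digits = 67, minutes = 25.37532; 67 + 25.37532/60 = 67.422922
  hemisphere W, so the sign is −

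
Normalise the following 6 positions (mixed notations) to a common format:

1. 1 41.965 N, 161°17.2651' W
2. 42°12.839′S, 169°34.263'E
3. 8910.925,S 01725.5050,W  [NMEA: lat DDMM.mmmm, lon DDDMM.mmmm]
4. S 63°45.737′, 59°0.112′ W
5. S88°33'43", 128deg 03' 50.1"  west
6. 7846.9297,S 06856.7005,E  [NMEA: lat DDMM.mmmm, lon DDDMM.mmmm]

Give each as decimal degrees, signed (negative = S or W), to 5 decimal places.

1. 1.69942, -161.28775
2. -42.21398, 169.57105
3. -89.18208, -17.42508
4. -63.76228, -59.00187
5. -88.56194, -128.06392
6. -78.78216, 68.94501

Point 1:
  Lat: 1 + 41.965/60 = 1.699417
  N → positive
  Lon: 17.2651′ = 0.287752°; total 161.287752
  W → negative
Point 2:
  Latitude: 42 + 12.839/60 = 42.213983
  S → negative
  λ: 169 + 34.263/60 = 169.571050
  E ⇒ keep positive
Point 3:
  Latitude: degrees = first 2 digits = 89, minutes = 10.925; 89 + 10.925/60 = 89.182083
  hemisphere S, so the sign is −
  λ: split at 3 digits → 017° and 25.505′; 17 + 25.505/60 = 17.425083
  hemisphere W, so the sign is −
Point 4:
  φ: 45.737′ = 0.762283°; total 63.762283
  hemisphere S, so the sign is −
  Lon: 0.112′ = 0.001867°; total 59.001867
  hemisphere W, so the sign is −
Point 5:
  Latitude: 33′ + 43″ = 33.71667′; 88 + 33.71667/60 = 88.561944
  S → negative
  λ: 128 + 3/60 + 50.1/3600 = 128.063917
  W ⇒ negate
Point 6:
  φ: degrees = first 2 digits = 78, minutes = 46.9297; 78 + 46.9297/60 = 78.782162
  S ⇒ negate
  λ: split at 3 digits → 068° and 56.7005′; 68 + 56.7005/60 = 68.945008
  E → positive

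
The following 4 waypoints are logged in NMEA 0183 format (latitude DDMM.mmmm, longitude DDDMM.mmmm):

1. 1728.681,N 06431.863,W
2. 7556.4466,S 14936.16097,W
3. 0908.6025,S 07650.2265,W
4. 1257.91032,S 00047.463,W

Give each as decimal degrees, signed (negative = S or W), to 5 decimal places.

Point 1:
  Lat: split at 2 digits → 17° and 28.681′; 17 + 28.681/60 = 17.478017
  N → positive
  λ: split at 3 digits → 064° and 31.863′; 64 + 31.863/60 = 64.531050
  W ⇒ negate
Point 2:
  Latitude: degrees = first 2 digits = 75, minutes = 56.4466; 75 + 56.4466/60 = 75.940777
  hemisphere S, so the sign is −
  Lon: split at 3 digits → 149° and 36.16097′; 149 + 36.16097/60 = 149.602683
  W ⇒ negate
Point 3:
  Latitude: split at 2 digits → 09° and 8.6025′; 9 + 8.6025/60 = 9.143375
  S → negative
  Lon: split at 3 digits → 076° and 50.2265′; 76 + 50.2265/60 = 76.837108
  W ⇒ negate
Point 4:
  Lat: degrees = first 2 digits = 12, minutes = 57.91032; 12 + 57.91032/60 = 12.965172
  S → negative
  Longitude: degrees = first 3 digits = 0, minutes = 47.463; 0 + 47.463/60 = 0.791050
  W → negative

1. 17.47802, -64.53105
2. -75.94078, -149.60268
3. -9.14338, -76.83711
4. -12.96517, -0.79105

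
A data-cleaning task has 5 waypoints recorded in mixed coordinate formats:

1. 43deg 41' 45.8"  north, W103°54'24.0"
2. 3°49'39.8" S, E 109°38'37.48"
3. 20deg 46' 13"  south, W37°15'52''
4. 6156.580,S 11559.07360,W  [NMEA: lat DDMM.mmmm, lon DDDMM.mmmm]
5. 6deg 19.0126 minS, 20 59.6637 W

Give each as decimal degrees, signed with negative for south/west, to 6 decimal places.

Point 1:
  Latitude: 43 + 41/60 + 45.8/3600 = 43.6960556
  N ⇒ keep positive
  λ: 103° + 54/60 + 24/3600 = 103 + 0.900000 + 0.006667 = 103.9066667
  W → negative
Point 2:
  Latitude: 3° + 49/60 + 39.8/3600 = 3 + 0.816667 + 0.011056 = 3.8277222
  S → negative
  Longitude: 109 + 38/60 + 37.48/3600 = 109.6437444
  E ⇒ keep positive
Point 3:
  Lat: 20° + 46/60 + 13/3600 = 20 + 0.766667 + 0.003611 = 20.7702778
  S ⇒ negate
  Lon: 37° + 15/60 + 52/3600 = 37 + 0.250000 + 0.014444 = 37.2644444
  hemisphere W, so the sign is −
Point 4:
  φ: split at 2 digits → 61° and 56.58′; 61 + 56.58/60 = 61.9430000
  S ⇒ negate
  Longitude: degrees = first 3 digits = 115, minutes = 59.0736; 115 + 59.0736/60 = 115.9845600
  W ⇒ negate
Point 5:
  Lat: 19.0126′ = 0.316877°; total 6.3168767
  S → negative
  λ: 59.6637′ = 0.994395°; total 20.9943950
  W ⇒ negate

1. 43.696056, -103.906667
2. -3.827722, 109.643744
3. -20.770278, -37.264444
4. -61.943000, -115.984560
5. -6.316877, -20.994395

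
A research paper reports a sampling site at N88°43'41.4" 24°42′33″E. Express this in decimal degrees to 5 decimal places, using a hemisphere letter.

88.72817° N, 24.70917° E

Lat: 88° + 43/60 + 41.4/3600 = 88 + 0.716667 + 0.011500 = 88.728167
Lon: 24 + 42/60 + 33/3600 = 24.709167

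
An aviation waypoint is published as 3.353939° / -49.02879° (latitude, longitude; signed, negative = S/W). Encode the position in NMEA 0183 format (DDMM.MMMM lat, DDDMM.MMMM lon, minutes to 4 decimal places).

0321.2363,N / 04901.7274,W

Latitude: fractional part 0.353939 → 21.236340 minutes
Longitude is negative → W; |value| = 49.028790
λ: minutes = (49.028790 − 49) × 60 = 1.727400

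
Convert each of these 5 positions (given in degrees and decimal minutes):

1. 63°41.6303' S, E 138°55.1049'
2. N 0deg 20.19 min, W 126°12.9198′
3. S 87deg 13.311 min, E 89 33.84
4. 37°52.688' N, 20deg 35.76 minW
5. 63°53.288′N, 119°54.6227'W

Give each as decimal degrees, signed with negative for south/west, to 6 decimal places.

Point 1:
  φ: 63 + 41.6303/60 = 63.6938383
  S ⇒ negate
  Lon: 55.1049′ = 0.918415°; total 138.9184150
  E ⇒ keep positive
Point 2:
  Lat: 0 + 20.19/60 = 0.3365000
  N → positive
  Longitude: 12.9198′ = 0.215330°; total 126.2153300
  W → negative
Point 3:
  Lat: 87 + 13.311/60 = 87.2218500
  S → negative
  λ: 33.84′ = 0.564000°; total 89.5640000
  E → positive
Point 4:
  Latitude: 37 + 52.688/60 = 37.8781333
  N → positive
  Lon: 20 + 35.76/60 = 20.5960000
  W ⇒ negate
Point 5:
  Lat: 53.288′ = 0.888133°; total 63.8881333
  N → positive
  λ: 54.6227′ = 0.910378°; total 119.9103783
  hemisphere W, so the sign is −

1. -63.693838, 138.918415
2. 0.336500, -126.215330
3. -87.221850, 89.564000
4. 37.878133, -20.596000
5. 63.888133, -119.910378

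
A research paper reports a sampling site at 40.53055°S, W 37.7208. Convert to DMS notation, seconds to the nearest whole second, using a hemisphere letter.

40°31′50″ S, 37°43′15″ W

Lat: whole degrees 40; 31.83300′ → 31′ and 49.98″
λ: 0.720800 × 60 = 43.24800′ → 43′, remainder × 60 = 14.88″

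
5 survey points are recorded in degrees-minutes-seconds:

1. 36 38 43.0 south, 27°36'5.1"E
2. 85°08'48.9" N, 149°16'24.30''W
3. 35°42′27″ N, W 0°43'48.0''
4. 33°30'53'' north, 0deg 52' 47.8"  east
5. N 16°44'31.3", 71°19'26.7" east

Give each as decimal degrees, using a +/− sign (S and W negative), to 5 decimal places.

1. -36.64528, 27.60142
2. 85.14692, -149.27342
3. 35.70750, -0.73000
4. 33.51472, 0.87994
5. 16.74203, 71.32408

Point 1:
  φ: 36° + 38/60 + 43/3600 = 36 + 0.633333 + 0.011944 = 36.645278
  hemisphere S, so the sign is −
  λ: 36′ + 5.1″ = 36.08500′; 27 + 36.08500/60 = 27.601417
  E ⇒ keep positive
Point 2:
  Latitude: 85° + 8/60 + 48.9/3600 = 85 + 0.133333 + 0.013583 = 85.146917
  N ⇒ keep positive
  Lon: 16′ + 24.3″ = 16.40500′; 149 + 16.40500/60 = 149.273417
  W ⇒ negate
Point 3:
  Lat: 42′ + 27″ = 42.45000′; 35 + 42.45000/60 = 35.707500
  N → positive
  Longitude: 0° + 43/60 + 48/3600 = 0 + 0.716667 + 0.013333 = 0.730000
  W ⇒ negate
Point 4:
  φ: 33° + 30/60 + 53/3600 = 33 + 0.500000 + 0.014722 = 33.514722
  N ⇒ keep positive
  Longitude: 0 + 52/60 + 47.8/3600 = 0.879944
  E ⇒ keep positive
Point 5:
  Lat: 44′ + 31.3″ = 44.52167′; 16 + 44.52167/60 = 16.742028
  N → positive
  Lon: 19′ + 26.7″ = 19.44500′; 71 + 19.44500/60 = 71.324083
  E ⇒ keep positive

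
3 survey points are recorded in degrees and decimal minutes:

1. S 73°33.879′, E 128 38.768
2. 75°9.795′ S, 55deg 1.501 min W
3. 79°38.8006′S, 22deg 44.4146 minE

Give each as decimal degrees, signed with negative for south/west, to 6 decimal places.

Point 1:
  Lat: 33.879′ = 0.564650°; total 73.5646500
  hemisphere S, so the sign is −
  Lon: 128 + 38.768/60 = 128.6461333
  E ⇒ keep positive
Point 2:
  Latitude: 75 + 9.795/60 = 75.1632500
  hemisphere S, so the sign is −
  Lon: 1.501′ = 0.025017°; total 55.0250167
  W → negative
Point 3:
  Lat: 79 + 38.8006/60 = 79.6466767
  S ⇒ negate
  Lon: 22 + 44.4146/60 = 22.7402433
  E → positive

1. -73.564650, 128.646133
2. -75.163250, -55.025017
3. -79.646677, 22.740243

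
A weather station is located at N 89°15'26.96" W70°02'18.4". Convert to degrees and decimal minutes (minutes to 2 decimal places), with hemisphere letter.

89° 15.45′ N, 70° 2.31′ W

Latitude: 15 + 26.96/60 = 15.4493′
Longitude: seconds/60 = 0.30667; minutes = 2 + 0.30667 = 2.3067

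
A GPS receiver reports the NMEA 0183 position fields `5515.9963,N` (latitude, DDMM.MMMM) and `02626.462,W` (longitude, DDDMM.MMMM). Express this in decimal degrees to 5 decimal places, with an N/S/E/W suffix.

55.26661° N, 26.44103° W

Lat: degrees = first 2 digits = 55, minutes = 15.9963; 55 + 15.9963/60 = 55.266605
Longitude: split at 3 digits → 026° and 26.462′; 26 + 26.462/60 = 26.441033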